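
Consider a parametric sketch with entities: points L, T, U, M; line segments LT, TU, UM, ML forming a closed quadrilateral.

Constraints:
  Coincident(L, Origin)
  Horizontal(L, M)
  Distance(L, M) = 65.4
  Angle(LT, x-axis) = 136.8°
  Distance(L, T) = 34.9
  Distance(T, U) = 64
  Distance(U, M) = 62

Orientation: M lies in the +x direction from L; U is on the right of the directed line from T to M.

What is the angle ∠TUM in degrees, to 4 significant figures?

96.39°

Checks: |TU| = 64.00 ✓; |UM| = 62.00 ✓.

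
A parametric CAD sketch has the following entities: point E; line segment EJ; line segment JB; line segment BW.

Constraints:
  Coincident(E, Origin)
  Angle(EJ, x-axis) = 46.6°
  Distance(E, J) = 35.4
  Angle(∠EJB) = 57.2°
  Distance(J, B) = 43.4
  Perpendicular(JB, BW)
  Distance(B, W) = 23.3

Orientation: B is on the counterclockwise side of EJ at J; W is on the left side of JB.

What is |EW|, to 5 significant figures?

25.069

E is at the origin; EJ runs at 46.6° with length 35.4, so J = 35.4·(cos 46.6°, sin 46.6°) = (24.323, 25.721). ∠EJB = 57.2°, so JB runs at 46.6° + (180° − 57.2°) = 169.40° from the x-axis; with |JB| = 43.4, B = J + 43.4·(cos 169.40°, sin 169.40°) = (-18.336, 33.704). JB is perpendicular to BW; with |BW| = 23.3 on the left of JB, W = B + 23.3·(-0.18395, -0.98294) = (-22.623, 10.802). Then |EW| = |W − E| = 25.069.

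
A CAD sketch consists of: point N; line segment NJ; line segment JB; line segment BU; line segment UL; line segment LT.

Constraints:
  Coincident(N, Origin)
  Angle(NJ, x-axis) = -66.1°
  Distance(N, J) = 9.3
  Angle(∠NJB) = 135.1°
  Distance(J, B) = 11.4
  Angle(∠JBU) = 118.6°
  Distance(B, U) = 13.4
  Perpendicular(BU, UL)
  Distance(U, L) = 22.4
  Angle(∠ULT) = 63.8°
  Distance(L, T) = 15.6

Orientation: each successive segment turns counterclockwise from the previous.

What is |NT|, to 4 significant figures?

4.096

N is at the origin; NJ runs at -66.1° with length 9.3, so J = (3.768, -8.503). ∠NJB = 135.1° gives JB at -21.20° from the x-axis; with |JB| = 11.4, B = (14.40, -12.63). ∠JBU = 118.6° gives BU at 40.20° from the x-axis; with |BU| = 13.4, U = (24.63, -3.976). BU is perpendicular to UL, so UL runs at 130.2°; with |UL| = 22.4, L = (10.17, 13.13). ∠ULT = 63.8° gives LT at -113.6° from the x-axis; with |LT| = 15.6, T = (3.927, -1.162). Then |NT| = |T − N| = 4.096.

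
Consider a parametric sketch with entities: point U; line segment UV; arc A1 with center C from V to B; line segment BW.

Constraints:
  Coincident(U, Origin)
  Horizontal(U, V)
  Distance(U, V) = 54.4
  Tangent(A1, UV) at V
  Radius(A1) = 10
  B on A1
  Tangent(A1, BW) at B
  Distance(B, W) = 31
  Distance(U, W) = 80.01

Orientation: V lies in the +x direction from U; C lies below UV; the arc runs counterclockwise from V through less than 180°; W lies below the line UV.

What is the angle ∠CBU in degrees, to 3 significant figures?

113°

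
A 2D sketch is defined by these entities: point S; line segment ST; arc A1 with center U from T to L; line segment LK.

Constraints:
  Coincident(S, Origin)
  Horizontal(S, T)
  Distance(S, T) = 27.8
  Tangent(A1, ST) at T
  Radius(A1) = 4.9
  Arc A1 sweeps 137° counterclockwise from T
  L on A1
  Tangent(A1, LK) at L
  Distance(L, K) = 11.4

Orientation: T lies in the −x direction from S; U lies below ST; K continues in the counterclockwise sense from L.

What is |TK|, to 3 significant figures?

17.0

S is at the origin; ST is horizontal with |ST| = 27.8 and T on the −x side, so T = (-27.8, 0.00). Since A1 is tangent to ST there, UT ⟂ ST, so U = T + (0, -4.9) = (-27.8, -4.90). On A1, T sits at bearing 90° from U; a 137° counterclockwise sweep puts L at bearing 227°, so L = U + 4.9·(cos 227°, sin 227°) = (-31.1, -8.48). Since A1 is tangent to LK there, UL ⟂ LK, so LK runs along (−sin 227°, cos 227°); with |LK| = 11.4, K = (-22.8, -16.3). Then |TK| = |K − T| = 17.0.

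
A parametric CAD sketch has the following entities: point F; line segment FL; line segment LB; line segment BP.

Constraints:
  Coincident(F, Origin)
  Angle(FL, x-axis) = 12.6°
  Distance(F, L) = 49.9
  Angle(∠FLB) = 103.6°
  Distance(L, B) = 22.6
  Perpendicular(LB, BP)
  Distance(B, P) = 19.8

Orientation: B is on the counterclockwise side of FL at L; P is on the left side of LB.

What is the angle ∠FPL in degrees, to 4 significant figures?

81.12°

∠FLB = 103.6°, so LB runs at 12.6° + (180° − 103.6°) = 89.00° from the x-axis; with |LB| = 22.6, B = L + 22.6·(cos 89.00°, sin 89.00°) = (49.09, 33.48). The perpendicularity gives BP at right angles to LB; with |BP| = 19.8 on the left of LB, P = B + 19.8·(-0.9998, 0.01745) = (29.30, 33.83). Then cos ∠FPL = PF·PL / (|PF||PL|), giving 81.12°.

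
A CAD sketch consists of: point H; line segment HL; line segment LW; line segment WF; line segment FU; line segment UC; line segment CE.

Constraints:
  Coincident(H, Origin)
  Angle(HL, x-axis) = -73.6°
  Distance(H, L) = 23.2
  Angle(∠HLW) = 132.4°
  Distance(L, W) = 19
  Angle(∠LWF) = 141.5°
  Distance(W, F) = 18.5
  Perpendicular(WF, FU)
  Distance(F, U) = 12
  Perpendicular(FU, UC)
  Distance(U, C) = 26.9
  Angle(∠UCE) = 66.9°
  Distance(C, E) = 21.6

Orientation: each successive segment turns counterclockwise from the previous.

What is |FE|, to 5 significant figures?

20.035

FU ⟂ UC, so UC runs at -167.50°; with |UC| = 26.9, C = (12.829, -20.688). ∠UCE = 66.9° gives CE at -54.400° from the x-axis; with |CE| = 21.6, E = (25.403, -38.251). Then |FE| = |E − F| = 20.035.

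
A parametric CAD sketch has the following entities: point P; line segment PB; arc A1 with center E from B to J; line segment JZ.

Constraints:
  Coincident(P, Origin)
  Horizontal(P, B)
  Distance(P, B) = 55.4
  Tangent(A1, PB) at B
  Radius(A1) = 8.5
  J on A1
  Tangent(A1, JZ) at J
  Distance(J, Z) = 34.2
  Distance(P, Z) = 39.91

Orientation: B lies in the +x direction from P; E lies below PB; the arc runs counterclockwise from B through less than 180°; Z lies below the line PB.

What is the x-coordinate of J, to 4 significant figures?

48.86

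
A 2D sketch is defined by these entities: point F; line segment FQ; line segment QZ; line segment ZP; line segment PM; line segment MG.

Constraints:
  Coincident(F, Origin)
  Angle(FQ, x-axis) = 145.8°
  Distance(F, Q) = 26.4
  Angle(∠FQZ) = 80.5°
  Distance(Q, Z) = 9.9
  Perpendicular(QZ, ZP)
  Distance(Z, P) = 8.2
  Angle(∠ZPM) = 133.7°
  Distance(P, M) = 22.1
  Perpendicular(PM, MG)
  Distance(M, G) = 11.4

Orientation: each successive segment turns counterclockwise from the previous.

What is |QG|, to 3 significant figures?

20.7

∠ZPM = 133.7° gives PM at 21.6° from the x-axis; with |PM| = 22.1, M = (2.03, 10.6). PM is perpendicular to MG, so MG runs at 112°; with |MG| = 11.4, G = (-2.17, 21.2). Then |QG| = |G − Q| = 20.7.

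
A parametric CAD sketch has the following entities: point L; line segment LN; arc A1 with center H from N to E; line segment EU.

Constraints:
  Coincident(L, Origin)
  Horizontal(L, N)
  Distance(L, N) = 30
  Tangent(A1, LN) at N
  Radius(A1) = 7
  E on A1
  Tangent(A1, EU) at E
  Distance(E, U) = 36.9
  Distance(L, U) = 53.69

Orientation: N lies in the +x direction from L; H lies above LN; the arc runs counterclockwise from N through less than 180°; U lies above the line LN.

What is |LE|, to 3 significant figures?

37.8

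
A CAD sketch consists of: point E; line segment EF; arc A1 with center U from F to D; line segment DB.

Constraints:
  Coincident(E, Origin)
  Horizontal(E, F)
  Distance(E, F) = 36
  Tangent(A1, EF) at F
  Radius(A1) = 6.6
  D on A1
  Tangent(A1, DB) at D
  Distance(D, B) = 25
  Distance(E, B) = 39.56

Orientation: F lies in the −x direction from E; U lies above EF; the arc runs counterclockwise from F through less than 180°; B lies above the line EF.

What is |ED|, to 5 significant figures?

30.002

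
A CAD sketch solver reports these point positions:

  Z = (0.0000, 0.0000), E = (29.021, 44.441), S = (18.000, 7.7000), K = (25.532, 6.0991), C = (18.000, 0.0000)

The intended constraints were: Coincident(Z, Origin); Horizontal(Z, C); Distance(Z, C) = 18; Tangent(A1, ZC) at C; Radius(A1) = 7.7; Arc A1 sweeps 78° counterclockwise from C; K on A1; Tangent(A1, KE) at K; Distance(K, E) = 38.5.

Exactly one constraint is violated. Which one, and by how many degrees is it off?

Tangent(A1, KE) at K — off by 6.80°.

Z = (0.00, 0.00) ✓; Z.y = 0.00, C.y = 0.00 ✓; |ZC| = 18.00 ✓; ∠(SC, CZ) = 90.00° ✓; |SC| = 7.700 ✓; bearing(S→K) − bearing(S→C) = 78.00° ✓; |SK| = 7.700 ✓; ∠(SK, KE) = 83.20° ✗; |KE| = 38.50 ✓.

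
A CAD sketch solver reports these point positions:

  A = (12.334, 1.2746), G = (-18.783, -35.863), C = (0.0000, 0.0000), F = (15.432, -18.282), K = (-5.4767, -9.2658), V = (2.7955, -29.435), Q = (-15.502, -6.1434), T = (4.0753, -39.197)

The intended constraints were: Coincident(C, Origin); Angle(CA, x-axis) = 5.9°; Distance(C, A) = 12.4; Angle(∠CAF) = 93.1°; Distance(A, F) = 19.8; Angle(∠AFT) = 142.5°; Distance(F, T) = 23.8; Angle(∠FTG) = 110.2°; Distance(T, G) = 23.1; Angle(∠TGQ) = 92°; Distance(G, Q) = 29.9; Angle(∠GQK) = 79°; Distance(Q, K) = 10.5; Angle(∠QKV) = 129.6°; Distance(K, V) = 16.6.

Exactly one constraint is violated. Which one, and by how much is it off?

Distance(K, V) = 16.6 — off by 5.20.

C = (0.00, 0.00) ✓; CA at 5.900° ✓; |CA| = 12.40 ✓; ∠CAF = 93.10° ✓; |AF| = 19.80 ✓; ∠AFT = 142.5° ✓; |FT| = 23.80 ✓; ∠FTG = 110.2° ✓; |TG| = 23.10 ✓; ∠TGQ = 92.00° ✓; |GQ| = 29.90 ✓; ∠GQK = 79.00° ✓; |QK| = 10.50 ✓; ∠QKV = 129.6° ✓; |KV| = 21.80 ✗.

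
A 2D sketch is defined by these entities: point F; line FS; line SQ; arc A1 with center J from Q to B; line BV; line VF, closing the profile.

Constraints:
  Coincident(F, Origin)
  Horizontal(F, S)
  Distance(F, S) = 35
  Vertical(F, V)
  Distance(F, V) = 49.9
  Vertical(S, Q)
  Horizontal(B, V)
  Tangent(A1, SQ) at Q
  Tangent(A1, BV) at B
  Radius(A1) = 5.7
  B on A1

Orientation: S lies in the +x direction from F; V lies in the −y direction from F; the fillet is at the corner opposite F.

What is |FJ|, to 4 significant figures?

53.03

F is at the origin; F and S share the same y with |FS| = 35.0 and S on the +x side, so S = (35.00, 0.000). F and V share the same x with |FV| = 49.9 and V on the −y side, so V = (0.000, -49.90). The virtual corner opposite F is at (35.00, -49.90). Since A1 is tangent to SQ there, JQ ⟂ SQ and A1 meets BV tangentially, so JB is at right angles to BV, with radius 5.7, so the center J sits 5.7 in from both sides at J = (29.30, -44.20). Then |FJ| = |J − F| = 53.03.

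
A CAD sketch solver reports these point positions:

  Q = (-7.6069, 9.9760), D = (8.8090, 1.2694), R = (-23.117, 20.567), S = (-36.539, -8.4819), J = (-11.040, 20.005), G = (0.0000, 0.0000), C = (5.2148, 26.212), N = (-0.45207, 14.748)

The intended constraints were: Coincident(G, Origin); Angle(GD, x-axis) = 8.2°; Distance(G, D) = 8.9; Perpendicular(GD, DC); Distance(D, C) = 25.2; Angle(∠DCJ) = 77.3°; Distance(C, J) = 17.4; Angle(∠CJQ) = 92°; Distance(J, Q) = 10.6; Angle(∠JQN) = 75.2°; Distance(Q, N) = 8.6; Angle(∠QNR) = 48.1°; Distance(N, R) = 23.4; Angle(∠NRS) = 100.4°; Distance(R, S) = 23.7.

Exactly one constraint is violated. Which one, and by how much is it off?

Distance(R, S) = 23.7 — off by 8.30.

G = (0.00, 0.00) ✓; GD at 8.200° ✓; |GD| = 8.900 ✓; ∠(GD, DC) = 90.00° ✓; |DC| = 25.20 ✓; ∠DCJ = 77.30° ✓; |CJ| = 17.40 ✓; ∠CJQ = 92.00° ✓; |JQ| = 10.60 ✓; ∠JQN = 75.20° ✓; |QN| = 8.600 ✓; ∠QNR = 48.10° ✓; |NR| = 23.40 ✓; ∠NRS = 100.4° ✓; |RS| = 32.00 ✗.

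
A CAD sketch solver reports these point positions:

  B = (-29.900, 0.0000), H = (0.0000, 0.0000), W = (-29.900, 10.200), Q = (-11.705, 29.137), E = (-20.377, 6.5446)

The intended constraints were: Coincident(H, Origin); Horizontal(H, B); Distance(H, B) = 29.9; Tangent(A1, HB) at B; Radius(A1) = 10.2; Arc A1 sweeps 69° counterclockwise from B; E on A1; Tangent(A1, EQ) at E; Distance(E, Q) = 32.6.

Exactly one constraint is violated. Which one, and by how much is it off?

Distance(E, Q) = 32.6 — off by 8.40.

H = (0.00, 0.00) ✓; H.y = 0.00, B.y = 0.00 ✓; |HB| = 29.90 ✓; ∠(WB, BH) = 90.00° ✓; |WB| = 10.20 ✓; bearing(W→E) − bearing(W→B) = 69.00° ✓; |WE| = 10.20 ✓; ∠(WE, EQ) = 90.00° ✓; |EQ| = 24.20 ✗.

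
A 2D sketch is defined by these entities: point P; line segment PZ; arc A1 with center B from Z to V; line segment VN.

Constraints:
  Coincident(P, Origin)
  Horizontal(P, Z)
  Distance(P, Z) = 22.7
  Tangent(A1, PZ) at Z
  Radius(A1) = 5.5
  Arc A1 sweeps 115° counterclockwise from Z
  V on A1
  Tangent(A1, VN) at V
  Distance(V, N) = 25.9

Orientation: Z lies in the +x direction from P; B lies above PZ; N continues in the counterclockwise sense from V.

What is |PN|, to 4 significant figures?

35.49

P is at the origin; P and Z share the same y with |PZ| = 22.7 and Z on the +x side, so Z = (22.70, 0.000). A1 meets PZ tangentially, so BZ is at right angles to PZ, so B = Z + (0, 5.5) = (22.70, 5.500). On A1, Z sits at bearing -90° from B; a 115° counterclockwise sweep puts V at bearing 25°, so V = B + 5.5·(cos 25°, sin 25°) = (27.68, 7.824). The tangent condition forces BV to be normal to VN, so VN runs along (−sin 25°, cos 25°); with |VN| = 25.9, N = (16.74, 31.30). Then |PN| = |N − P| = 35.49.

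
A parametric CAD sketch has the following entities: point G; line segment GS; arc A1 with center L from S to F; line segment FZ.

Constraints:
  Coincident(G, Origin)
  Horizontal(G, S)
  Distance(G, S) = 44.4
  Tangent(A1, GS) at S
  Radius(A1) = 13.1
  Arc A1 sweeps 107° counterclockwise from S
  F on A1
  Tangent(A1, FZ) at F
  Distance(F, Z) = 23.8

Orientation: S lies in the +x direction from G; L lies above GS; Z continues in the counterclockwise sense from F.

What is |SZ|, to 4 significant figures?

40.08

G is at the origin; GS is horizontal with |GS| = 44.4 and S on the +x side, so S = (44.40, 0.000). Since A1 is tangent to GS there, LS ⟂ GS, so L = S + (0, 13.1) = (44.40, 13.10). On A1, S sits at bearing -90° from L; a 107° counterclockwise sweep puts F at bearing 17°, so F = L + 13.1·(cos 17°, sin 17°) = (56.93, 16.93). Since A1 is tangent to FZ there, LF ⟂ FZ, so FZ runs along (−sin 17°, cos 17°); with |FZ| = 23.8, Z = (49.97, 39.69). Then |SZ| = |Z − S| = 40.08.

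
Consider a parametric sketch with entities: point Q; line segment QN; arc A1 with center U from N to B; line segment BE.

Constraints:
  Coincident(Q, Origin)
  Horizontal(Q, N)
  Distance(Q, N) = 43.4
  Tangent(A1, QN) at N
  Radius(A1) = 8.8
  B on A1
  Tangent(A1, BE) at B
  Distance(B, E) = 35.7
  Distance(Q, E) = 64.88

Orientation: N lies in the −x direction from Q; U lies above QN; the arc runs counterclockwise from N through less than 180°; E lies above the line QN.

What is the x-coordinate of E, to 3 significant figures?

-46.3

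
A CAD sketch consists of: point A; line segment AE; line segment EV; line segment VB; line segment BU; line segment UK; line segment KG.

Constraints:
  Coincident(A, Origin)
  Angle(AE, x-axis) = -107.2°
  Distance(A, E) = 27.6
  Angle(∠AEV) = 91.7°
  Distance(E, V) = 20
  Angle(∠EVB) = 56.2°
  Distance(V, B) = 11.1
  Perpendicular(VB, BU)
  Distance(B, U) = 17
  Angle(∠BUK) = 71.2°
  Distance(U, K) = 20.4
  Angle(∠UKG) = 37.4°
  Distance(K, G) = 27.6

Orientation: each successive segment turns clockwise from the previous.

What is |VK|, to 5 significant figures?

13.271

A is at the origin; AE runs at -107.2° with length 27.6, so E = (-8.1615, -26.366). ∠AEV = 91.7° gives EV at 164.50° from the x-axis; with |EV| = 20.0, V = (-27.434, -21.021). ∠EVB = 56.2° gives VB at 40.700° from the x-axis; with |VB| = 11.1, B = (-19.019, -13.783). The perpendicularity gives BU at right angles to VB, so BU runs at -49.300°; with |BU| = 17.0, U = (-7.9332, -26.671). ∠BUK = 71.2° gives UK at -158.10° from the x-axis; with |UK| = 20.4, K = (-26.861, -34.280). Then |VK| = |K − V| = 13.271.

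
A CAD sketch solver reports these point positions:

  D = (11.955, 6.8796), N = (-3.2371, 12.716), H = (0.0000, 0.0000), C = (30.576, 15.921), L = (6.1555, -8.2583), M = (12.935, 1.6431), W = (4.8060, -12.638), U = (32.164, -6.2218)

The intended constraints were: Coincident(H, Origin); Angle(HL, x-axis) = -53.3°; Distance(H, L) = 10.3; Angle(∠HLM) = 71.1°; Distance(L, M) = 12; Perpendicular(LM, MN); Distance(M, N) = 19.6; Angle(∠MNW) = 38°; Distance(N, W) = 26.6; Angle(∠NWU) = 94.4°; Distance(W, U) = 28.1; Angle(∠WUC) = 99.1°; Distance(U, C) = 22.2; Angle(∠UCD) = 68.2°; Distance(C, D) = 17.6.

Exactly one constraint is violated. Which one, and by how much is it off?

Distance(C, D) = 17.6 — off by 3.10.

H = (0.00, 0.00) ✓; HL at -53.30° ✓; |HL| = 10.30 ✓; ∠HLM = 71.10° ✓; |LM| = 12.00 ✓; ∠(LM, MN) = 90.00° ✓; |MN| = 19.60 ✓; ∠MNW = 38.00° ✓; |NW| = 26.60 ✓; ∠NWU = 94.40° ✓; |WU| = 28.10 ✓; ∠WUC = 99.10° ✓; |UC| = 22.20 ✓; ∠UCD = 68.20° ✓; |CD| = 20.70 ✗.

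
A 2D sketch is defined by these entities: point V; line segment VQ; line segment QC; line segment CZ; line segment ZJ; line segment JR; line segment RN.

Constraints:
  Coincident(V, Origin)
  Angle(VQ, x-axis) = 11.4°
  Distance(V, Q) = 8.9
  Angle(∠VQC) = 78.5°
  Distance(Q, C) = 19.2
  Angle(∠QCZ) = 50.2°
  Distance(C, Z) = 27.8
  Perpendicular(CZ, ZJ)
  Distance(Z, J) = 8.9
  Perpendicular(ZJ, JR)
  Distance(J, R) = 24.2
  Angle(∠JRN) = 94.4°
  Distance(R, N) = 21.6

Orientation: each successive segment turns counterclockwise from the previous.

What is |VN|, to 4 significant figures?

25.90

The perpendicularity gives JR at right angles to ZJ, so JR runs at 62.70°; with |JR| = 24.2, R = (7.511, 12.16). ∠JRN = 94.4° gives RN at 148.3° from the x-axis; with |RN| = 21.6, N = (-10.87, 23.52). Then |VN| = |N − V| = 25.90.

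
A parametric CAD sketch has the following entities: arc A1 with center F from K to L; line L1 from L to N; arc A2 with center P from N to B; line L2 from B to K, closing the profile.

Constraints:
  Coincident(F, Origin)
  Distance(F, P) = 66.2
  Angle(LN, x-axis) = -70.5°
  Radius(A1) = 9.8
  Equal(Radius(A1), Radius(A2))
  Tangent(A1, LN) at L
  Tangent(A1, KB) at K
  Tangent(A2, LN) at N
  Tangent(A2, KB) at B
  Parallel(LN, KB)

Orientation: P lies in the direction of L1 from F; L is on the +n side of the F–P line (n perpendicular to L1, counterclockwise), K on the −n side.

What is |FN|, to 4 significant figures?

66.92

The slot axis is L1's direction at -70.5°, so u = (cos -70.5°, sin -70.5°) = (0.3338, -0.9426) and n = (−sin -70.5°, cos -70.5°) = (0.9426, 0.3338). F is at the origin and P lies 66.2 along u from F, so P = 66.2·u = (22.10, -62.40). Tangency of A1 to both parallel lines with radius 9.8 puts L and K at F ± 9.8·n: L = (9.238, 3.271), K = (-9.238, -3.271). Equal radii place N and B the same way about P: N = P + 9.8·n = (31.34, -59.13), B = P − 9.8·n = (12.86, -65.67). Then |FN| = |N − F| = 66.92.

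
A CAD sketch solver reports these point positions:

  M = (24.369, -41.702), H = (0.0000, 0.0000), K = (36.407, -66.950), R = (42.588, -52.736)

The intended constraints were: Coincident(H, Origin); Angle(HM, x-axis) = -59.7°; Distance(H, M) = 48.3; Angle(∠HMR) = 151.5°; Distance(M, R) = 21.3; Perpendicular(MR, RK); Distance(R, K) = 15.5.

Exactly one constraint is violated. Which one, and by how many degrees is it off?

Perpendicular(MR, RK) — off by 7.70°.

H = (0.00, 0.00) ✓; HM at -59.70° ✓; |HM| = 48.30 ✓; ∠HMR = 151.5° ✓; |MR| = 21.30 ✓; ∠(MR, RK) = 82.30° ✗; |RK| = 15.50 ✓.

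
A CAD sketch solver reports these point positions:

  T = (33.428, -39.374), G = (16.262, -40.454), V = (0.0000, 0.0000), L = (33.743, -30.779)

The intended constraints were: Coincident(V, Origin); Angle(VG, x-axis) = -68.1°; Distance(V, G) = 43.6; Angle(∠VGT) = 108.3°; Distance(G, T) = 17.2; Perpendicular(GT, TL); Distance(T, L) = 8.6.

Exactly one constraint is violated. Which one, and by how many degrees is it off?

Perpendicular(GT, TL) — off by 5.70°.

V = (0.00, 0.00) ✓; VG at -68.10° ✓; |VG| = 43.60 ✓; ∠VGT = 108.3° ✓; |GT| = 17.20 ✓; ∠(GT, TL) = 84.30° ✗; |TL| = 8.601 ✓.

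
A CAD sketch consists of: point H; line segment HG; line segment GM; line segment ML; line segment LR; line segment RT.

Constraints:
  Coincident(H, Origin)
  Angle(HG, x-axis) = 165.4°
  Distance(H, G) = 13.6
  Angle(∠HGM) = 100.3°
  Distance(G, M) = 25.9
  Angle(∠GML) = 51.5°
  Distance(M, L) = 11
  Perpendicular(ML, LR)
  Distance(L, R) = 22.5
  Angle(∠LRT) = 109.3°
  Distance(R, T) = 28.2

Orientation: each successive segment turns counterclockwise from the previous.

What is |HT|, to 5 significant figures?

47.276

ML is perpendicular to LR, so LR runs at 103.60°; with |LR| = 22.5, R = (-18.665, 4.3914). ∠LRT = 109.3° gives RT at 174.30° from the x-axis; with |RT| = 28.2, T = (-46.725, 7.1922). Then |HT| = |T − H| = 47.276.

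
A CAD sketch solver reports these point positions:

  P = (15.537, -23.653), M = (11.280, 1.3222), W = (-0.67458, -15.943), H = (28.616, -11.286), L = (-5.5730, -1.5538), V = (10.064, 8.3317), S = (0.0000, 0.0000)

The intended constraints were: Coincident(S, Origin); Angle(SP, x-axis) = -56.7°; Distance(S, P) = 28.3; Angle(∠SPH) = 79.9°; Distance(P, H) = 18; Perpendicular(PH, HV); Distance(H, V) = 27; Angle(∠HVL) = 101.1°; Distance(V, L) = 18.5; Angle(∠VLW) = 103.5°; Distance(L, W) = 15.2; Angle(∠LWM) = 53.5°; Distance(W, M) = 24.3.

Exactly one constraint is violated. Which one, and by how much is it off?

Distance(W, M) = 24.3 — off by 3.30.

S = (0.00, 0.00) ✓; SP at -56.70° ✓; |SP| = 28.30 ✓; ∠SPH = 79.90° ✓; |PH| = 18.00 ✓; ∠(PH, HV) = 90.00° ✓; |HV| = 27.00 ✓; ∠HVL = 101.1° ✓; |VL| = 18.50 ✓; ∠VLW = 103.5° ✓; |LW| = 15.20 ✓; ∠LWM = 53.50° ✓; |WM| = 21.00 ✗.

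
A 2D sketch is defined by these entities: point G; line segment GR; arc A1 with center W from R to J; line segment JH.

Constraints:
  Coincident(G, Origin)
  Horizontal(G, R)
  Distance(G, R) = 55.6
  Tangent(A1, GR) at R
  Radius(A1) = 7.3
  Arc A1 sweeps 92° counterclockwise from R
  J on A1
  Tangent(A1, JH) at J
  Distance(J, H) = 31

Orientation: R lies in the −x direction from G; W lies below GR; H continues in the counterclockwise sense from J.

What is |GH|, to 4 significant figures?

72.84

G is at the origin; GR is horizontal with |GR| = 55.6 and R on the −x side, so R = (-55.60, 0.000). Tangency of A1 to GR means the radius WR is perpendicular to GR, so W = R + (0, -7.3) = (-55.60, -7.300). On A1, R sits at bearing 90° from W; a 92° counterclockwise sweep puts J at bearing 182°, so J = W + 7.3·(cos 182°, sin 182°) = (-62.90, -7.555). Since A1 is tangent to JH there, WJ ⟂ JH, so JH runs along (−sin 182°, cos 182°); with |JH| = 31.0, H = (-61.81, -38.54). Then |GH| = |H − G| = 72.84.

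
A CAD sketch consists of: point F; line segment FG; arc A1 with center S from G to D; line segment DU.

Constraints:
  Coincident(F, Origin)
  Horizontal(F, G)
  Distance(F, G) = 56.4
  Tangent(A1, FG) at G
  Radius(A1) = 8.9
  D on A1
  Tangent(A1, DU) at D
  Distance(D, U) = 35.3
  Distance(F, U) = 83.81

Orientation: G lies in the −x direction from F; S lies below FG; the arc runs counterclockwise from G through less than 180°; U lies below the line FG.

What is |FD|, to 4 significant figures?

65.45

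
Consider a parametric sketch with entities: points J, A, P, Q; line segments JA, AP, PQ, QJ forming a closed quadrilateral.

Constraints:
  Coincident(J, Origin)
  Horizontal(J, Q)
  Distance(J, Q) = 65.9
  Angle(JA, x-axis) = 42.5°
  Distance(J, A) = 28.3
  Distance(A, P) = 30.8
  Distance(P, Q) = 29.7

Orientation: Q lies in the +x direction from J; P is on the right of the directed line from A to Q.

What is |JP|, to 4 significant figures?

37.73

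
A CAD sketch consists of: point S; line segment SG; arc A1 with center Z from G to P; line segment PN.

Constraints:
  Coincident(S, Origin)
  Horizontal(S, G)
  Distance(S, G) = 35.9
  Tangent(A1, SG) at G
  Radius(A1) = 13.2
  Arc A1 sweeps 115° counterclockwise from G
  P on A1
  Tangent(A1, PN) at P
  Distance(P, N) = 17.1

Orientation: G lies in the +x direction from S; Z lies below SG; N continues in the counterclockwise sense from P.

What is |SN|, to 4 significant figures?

46.33

S is at the origin; SG is horizontal with |SG| = 35.9 and G on the +x side, so G = (35.90, 0.000). Tangency of A1 to SG means the radius ZG is perpendicular to SG, so Z = G + (0, -13.2) = (35.90, -13.20). On A1, G sits at bearing 90° from Z; a 115° counterclockwise sweep puts P at bearing 205°, so P = Z + 13.2·(cos 205°, sin 205°) = (23.94, -18.78). Since A1 is tangent to PN there, ZP ⟂ PN, so PN runs along (−sin 205°, cos 205°); with |PN| = 17.1, N = (31.16, -34.28). Then |SN| = |N − S| = 46.33.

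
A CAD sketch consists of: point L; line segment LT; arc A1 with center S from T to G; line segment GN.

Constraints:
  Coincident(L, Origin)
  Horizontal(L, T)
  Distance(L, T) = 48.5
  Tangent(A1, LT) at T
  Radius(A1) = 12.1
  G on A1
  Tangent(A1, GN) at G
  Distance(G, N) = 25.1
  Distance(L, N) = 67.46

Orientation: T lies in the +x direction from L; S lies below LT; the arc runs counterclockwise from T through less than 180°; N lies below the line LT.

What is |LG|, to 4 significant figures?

43.78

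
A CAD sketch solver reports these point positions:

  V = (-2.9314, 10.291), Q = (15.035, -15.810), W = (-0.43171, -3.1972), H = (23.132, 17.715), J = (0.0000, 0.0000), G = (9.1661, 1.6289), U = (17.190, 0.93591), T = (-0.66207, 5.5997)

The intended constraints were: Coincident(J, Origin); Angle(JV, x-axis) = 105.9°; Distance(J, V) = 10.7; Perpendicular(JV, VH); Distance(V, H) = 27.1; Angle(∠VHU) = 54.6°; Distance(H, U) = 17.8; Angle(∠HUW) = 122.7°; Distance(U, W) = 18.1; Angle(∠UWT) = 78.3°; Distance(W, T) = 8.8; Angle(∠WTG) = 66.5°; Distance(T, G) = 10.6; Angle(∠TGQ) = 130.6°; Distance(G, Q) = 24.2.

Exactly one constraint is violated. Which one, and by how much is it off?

Distance(G, Q) = 24.2 — off by 5.80.

J = (0.00, 0.00) ✓; JV at 105.9° ✓; |JV| = 10.70 ✓; ∠(JV, VH) = 90.00° ✓; |VH| = 27.10 ✓; ∠VHU = 54.60° ✓; |HU| = 17.80 ✓; ∠HUW = 122.7° ✓; |UW| = 18.10 ✓; ∠UWT = 78.30° ✓; |WT| = 8.800 ✓; ∠WTG = 66.50° ✓; |TG| = 10.60 ✓; ∠TGQ = 130.6° ✓; |GQ| = 18.40 ✗.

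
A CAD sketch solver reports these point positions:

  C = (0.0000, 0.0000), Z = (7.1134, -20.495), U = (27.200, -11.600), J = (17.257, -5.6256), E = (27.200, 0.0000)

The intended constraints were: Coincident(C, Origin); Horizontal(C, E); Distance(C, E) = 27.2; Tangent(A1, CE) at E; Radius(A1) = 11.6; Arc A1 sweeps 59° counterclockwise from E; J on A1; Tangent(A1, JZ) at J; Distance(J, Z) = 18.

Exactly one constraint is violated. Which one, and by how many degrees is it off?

Tangent(A1, JZ) at J — off by 3.30°.

C = (0.00, 0.00) ✓; C.y = 0.00, E.y = 0.00 ✓; |CE| = 27.20 ✓; ∠(UE, EC) = 90.00° ✓; |UE| = 11.60 ✓; bearing(U→J) − bearing(U→E) = 59.00° ✓; |UJ| = 11.60 ✓; ∠(UJ, JZ) = 93.30° ✗; |JZ| = 18.00 ✓.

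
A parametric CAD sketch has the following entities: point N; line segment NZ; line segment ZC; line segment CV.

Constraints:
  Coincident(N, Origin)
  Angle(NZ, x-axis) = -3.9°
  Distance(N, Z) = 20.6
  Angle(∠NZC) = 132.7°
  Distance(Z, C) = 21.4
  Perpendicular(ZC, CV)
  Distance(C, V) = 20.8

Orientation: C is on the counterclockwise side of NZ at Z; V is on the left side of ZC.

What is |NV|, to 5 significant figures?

35.820

N is at the origin; NZ runs at -3.9° with length 20.6, so Z = 20.6·(cos -3.9°, sin -3.9°) = (20.552, -1.4011). ∠NZC = 132.7°, so ZC runs at -3.9° + (180° − 132.7°) = 43.400° from the x-axis; with |ZC| = 21.4, C = Z + 21.4·(cos 43.400°, sin 43.400°) = (36.101, 13.303). ZC is perpendicular to CV; with |CV| = 20.8 on the left of ZC, V = C + 20.8·(-0.68709, 0.72657) = (21.810, 28.415). Then |NV| = |V − N| = 35.820.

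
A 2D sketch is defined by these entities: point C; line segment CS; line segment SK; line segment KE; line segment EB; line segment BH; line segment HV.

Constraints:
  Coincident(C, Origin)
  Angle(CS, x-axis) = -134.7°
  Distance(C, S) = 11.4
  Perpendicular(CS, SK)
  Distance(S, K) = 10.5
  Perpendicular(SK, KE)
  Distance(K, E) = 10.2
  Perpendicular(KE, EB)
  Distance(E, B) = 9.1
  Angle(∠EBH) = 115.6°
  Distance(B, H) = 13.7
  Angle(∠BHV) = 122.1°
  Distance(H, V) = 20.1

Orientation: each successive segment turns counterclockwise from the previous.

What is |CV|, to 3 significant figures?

31.2

C is at the origin; CS runs at -134.7° with length 11.4, so S = (-8.02, -8.10). The perpendicularity gives SK at right angles to CS, so SK runs at -44.7°; with |SK| = 10.5, K = (-0.555, -15.5). The perpendicularity gives KE at right angles to SK, so KE runs at 45.3°; with |KE| = 10.2, E = (6.62, -8.24). The perpendicularity gives EB at right angles to KE, so EB runs at 135°; with |EB| = 9.1, B = (0.151, -1.84). ∠EBH = 115.6° gives BH at -160° from the x-axis; with |BH| = 13.7, H = (-12.7, -6.46). ∠BHV = 122.1° gives HV at -102° from the x-axis; with |HV| = 20.1, V = (-17.1, -26.1). Then |CV| = |V − C| = 31.2.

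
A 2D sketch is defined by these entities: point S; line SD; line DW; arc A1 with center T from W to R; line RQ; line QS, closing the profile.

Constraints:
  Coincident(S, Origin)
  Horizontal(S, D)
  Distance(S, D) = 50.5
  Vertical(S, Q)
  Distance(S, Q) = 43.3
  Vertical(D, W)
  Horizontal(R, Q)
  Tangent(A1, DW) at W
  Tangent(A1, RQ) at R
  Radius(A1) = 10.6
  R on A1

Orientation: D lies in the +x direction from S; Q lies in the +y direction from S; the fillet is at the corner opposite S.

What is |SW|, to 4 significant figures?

60.16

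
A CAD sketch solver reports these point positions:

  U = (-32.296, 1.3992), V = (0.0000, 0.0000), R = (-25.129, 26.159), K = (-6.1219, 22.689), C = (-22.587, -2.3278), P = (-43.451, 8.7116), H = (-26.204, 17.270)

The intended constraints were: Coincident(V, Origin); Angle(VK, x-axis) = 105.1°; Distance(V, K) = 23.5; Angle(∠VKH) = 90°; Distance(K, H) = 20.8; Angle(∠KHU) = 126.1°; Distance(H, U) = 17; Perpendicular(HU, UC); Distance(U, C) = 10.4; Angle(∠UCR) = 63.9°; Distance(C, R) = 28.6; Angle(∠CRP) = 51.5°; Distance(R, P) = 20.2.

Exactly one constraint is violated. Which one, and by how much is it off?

Distance(R, P) = 20.2 — off by 5.10.

V = (0.00, 0.00) ✓; VK at 105.1° ✓; |VK| = 23.50 ✓; ∠VKH = 90.00° ✓; |KH| = 20.80 ✓; ∠KHU = 126.1° ✓; |HU| = 17.00 ✓; ∠(HU, UC) = 90.00° ✓; |UC| = 10.40 ✓; ∠UCR = 63.90° ✓; |CR| = 28.60 ✓; ∠CRP = 51.50° ✓; |RP| = 25.30 ✗.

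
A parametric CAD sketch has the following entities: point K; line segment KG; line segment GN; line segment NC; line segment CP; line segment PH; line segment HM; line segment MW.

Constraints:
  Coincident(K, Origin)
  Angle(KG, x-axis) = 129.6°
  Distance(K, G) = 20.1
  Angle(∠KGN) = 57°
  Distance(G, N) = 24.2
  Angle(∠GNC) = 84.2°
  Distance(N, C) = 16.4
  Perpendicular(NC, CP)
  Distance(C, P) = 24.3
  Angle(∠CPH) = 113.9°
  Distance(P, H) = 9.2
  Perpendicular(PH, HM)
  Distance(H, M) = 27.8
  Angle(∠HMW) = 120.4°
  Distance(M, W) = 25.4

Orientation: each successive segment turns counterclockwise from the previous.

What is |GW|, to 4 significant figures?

43.06

K is at the origin; KG runs at 129.6° with length 20.1, so G = (-12.81, 15.49). ∠KGN = 57.0° gives GN at -107.4° from the x-axis; with |GN| = 24.2, N = (-20.05, -7.605). ∠GNC = 84.2° gives NC at -11.60° from the x-axis; with |NC| = 16.4, C = (-3.984, -10.90). NC ⟂ CP, so CP runs at 78.40°; with |CP| = 24.3, P = (0.9022, 12.90). ∠CPH = 113.9° gives PH at 144.5° from the x-axis; with |PH| = 9.2, H = (-6.588, 18.24). PH ⟂ HM, so HM runs at -125.5°; with |HM| = 27.8, M = (-22.73, -4.389). ∠HMW = 120.4° gives MW at -65.90° from the x-axis; with |MW| = 25.4, W = (-12.36, -27.58). Then |GW| = |W − G| = 43.06.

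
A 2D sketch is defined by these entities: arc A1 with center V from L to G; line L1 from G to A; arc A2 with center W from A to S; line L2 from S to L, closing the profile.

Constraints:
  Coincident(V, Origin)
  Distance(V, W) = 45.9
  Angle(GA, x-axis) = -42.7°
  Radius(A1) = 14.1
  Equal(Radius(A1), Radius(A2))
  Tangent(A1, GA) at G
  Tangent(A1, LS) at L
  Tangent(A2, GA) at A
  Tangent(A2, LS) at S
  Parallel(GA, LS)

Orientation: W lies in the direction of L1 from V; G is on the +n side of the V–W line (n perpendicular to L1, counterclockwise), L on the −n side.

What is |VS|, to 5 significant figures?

48.017

Tangency of A1 to both parallel lines with radius 14.1 puts G and L at V ± 14.1·n: G = (9.5621, 10.362), L = (-9.5621, -10.362). Equal radii place A and S the same way about W: A = W + 14.1·n = (43.295, -20.765), S = W − 14.1·n = (24.171, -41.490). Then |VS| = |S − V| = 48.017.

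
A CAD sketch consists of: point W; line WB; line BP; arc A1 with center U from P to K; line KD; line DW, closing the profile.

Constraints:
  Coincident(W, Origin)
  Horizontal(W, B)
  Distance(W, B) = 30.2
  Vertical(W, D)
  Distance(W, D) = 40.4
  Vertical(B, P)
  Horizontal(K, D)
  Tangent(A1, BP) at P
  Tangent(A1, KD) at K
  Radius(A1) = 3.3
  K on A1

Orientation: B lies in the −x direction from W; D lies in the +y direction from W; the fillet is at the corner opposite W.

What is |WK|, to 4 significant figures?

48.54

W is at the origin; W and B share the same y with |WB| = 30.2 and B on the −x side, so B = (-30.20, 0.000). WD is vertical with |WD| = 40.4 and D on the +y side, so D = (0.000, 40.40). The virtual corner opposite W is at (-30.20, 40.40). The tangent condition forces UP to be normal to BP and the tangent condition forces UK to be normal to KD, with radius 3.3, so the center U sits 3.3 in from both sides at U = (-26.90, 37.10). That places the tangent points at P = (-30.20, 37.10) on BP and K = (-26.90, 40.40) on KD. Then |WK| = |K − W| = 48.54.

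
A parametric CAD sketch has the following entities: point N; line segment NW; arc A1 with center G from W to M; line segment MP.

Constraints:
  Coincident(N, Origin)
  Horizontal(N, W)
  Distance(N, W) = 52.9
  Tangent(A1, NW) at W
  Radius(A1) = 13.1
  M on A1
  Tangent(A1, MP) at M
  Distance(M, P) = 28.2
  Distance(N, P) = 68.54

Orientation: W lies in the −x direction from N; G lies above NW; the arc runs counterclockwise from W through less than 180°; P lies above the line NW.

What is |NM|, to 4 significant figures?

44.89

Checks: |GM| = 13.10 ✓; ∠(GM, MP) = 90.00° ✓; |MP| = 28.20 ✓; |NP| = 68.54 ✓.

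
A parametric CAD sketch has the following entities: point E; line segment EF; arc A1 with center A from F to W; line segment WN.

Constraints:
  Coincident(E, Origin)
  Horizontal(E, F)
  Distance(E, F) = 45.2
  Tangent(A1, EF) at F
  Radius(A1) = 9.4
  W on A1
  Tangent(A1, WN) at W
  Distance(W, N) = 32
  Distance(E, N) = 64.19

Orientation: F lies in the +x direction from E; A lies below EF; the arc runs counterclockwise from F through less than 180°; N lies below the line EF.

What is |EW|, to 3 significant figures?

38.6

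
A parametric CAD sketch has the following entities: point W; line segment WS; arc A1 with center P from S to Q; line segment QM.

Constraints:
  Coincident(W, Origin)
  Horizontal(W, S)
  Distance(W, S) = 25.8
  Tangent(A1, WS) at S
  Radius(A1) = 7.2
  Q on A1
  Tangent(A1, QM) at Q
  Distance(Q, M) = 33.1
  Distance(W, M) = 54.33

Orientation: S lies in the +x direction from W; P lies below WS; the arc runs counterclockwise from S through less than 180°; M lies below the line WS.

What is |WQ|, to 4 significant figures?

22.73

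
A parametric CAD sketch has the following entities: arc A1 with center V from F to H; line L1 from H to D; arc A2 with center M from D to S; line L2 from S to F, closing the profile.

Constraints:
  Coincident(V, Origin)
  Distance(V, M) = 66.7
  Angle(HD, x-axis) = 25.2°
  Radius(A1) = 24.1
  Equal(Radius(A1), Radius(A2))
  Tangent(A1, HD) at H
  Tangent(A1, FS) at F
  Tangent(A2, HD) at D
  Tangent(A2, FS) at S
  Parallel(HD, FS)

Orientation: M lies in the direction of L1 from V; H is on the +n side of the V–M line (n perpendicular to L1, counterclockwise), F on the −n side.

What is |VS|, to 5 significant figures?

70.920

Tangency of A1 to both parallel lines with radius 24.1 puts H and F at V ± 24.1·n: H = (-10.261, 21.806), F = (10.261, -21.806). Equal radii place D and S the same way about M: D = M + 24.1·n = (50.091, 50.206), S = M − 24.1·n = (70.613, 6.5931). Then |VS| = |S − V| = 70.920.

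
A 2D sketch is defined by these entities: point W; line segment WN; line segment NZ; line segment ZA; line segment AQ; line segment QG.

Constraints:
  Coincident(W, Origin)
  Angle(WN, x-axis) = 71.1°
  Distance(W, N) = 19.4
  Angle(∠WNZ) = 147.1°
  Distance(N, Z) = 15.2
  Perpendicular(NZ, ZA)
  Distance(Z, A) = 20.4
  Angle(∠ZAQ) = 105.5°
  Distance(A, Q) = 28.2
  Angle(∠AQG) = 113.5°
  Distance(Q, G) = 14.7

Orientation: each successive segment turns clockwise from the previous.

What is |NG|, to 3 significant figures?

26.9

W is at the origin; WN runs at 71.1° with length 19.4, so N = (6.28, 18.4). ∠WNZ = 147.1° gives NZ at 38.2° from the x-axis; with |NZ| = 15.2, Z = (18.2, 27.8). NZ ⟂ ZA, so ZA runs at -51.8°; with |ZA| = 20.4, A = (30.8, 11.7). ∠ZAQ = 105.5° gives AQ at -126° from the x-axis; with |AQ| = 28.2, Q = (14.1, -11.0). ∠AQG = 113.5° gives QG at 167° from the x-axis; with |QG| = 14.7, G = (-0.185, -7.75). Then |NG| = |G − N| = 26.9.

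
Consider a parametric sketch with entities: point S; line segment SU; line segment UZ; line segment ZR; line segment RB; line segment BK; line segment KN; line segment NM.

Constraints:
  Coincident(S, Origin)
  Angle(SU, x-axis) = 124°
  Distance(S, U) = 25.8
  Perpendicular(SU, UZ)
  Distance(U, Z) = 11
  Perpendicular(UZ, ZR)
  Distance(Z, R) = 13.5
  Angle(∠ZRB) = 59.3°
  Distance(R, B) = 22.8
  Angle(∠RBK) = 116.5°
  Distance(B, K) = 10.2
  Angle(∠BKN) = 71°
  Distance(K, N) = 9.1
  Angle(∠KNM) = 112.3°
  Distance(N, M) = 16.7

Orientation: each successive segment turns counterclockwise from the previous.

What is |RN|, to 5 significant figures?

21.033

∠RBK = 116.5° gives BK at 128.20° from the x-axis; with |BK| = 10.2, K = (-12.561, 32.675). ∠BKN = 71.0° gives KN at -122.80° from the x-axis; with |KN| = 9.1, N = (-17.491, 25.026). Then |RN| = |N − R| = 21.033.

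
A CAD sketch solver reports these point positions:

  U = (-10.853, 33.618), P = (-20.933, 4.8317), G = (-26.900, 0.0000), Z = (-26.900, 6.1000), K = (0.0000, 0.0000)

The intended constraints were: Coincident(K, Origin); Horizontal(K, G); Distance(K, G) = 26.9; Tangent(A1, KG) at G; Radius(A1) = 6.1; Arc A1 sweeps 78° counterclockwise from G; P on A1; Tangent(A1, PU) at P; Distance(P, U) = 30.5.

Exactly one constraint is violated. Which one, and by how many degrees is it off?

Tangent(A1, PU) at P — off by 7.30°.

K = (0.00, 0.00) ✓; K.y = 0.00, G.y = 0.00 ✓; |KG| = 26.90 ✓; ∠(ZG, GK) = 90.00° ✓; |ZG| = 6.100 ✓; bearing(Z→P) − bearing(Z→G) = 78.00° ✓; |ZP| = 6.100 ✓; ∠(ZP, PU) = 97.30° ✗; |PU| = 30.50 ✓.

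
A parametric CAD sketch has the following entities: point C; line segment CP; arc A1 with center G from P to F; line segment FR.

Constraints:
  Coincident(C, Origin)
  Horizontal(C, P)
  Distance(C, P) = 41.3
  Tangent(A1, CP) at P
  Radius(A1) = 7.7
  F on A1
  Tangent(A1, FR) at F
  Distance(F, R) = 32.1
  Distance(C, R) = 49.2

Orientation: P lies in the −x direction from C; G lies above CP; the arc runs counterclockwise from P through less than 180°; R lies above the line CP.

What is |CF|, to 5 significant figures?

34.341

Checks: |GP| = 7.700 ✓; |GF| = 7.700 ✓; ∠(GF, FR) = 90.00° ✓; |FR| = 32.10 ✓; |CR| = 49.20 ✓.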